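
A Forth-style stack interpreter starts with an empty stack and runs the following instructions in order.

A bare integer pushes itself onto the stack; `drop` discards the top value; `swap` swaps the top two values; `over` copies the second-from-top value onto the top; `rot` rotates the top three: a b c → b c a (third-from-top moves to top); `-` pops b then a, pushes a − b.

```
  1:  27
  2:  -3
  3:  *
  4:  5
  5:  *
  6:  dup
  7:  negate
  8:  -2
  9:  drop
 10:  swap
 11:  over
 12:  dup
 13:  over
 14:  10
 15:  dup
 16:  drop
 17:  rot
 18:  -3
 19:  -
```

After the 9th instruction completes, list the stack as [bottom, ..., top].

27     → [27]
-3     → [27, -3]
*      → [-81]
5      → [-81, 5]
*      → [-405]
dup    → [-405, -405]
negate → [-405, 405]
-2     → [-405, 405, -2]
drop   → [-405, 405]

[-405, 405]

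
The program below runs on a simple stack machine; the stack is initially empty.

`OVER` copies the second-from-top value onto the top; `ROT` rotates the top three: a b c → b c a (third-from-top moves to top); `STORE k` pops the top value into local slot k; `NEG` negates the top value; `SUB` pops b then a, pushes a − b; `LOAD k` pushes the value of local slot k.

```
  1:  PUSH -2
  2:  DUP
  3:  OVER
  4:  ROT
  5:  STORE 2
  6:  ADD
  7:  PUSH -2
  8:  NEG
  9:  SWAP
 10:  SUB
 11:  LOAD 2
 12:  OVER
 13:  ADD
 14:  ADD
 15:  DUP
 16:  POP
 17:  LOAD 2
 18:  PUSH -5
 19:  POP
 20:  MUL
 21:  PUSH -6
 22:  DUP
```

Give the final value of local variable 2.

-2

PUSH -2 -> -2
DUP     -> -2 -2
OVER    -> -2 -2 -2
ROT     -> -2 -2 -2
STORE 2 -> -2 -2
ADD     -> -4
PUSH -2 -> -4 -2
NEG     -> -4 2
SWAP    -> 2 -4
SUB     -> 6
LOAD 2  -> 6 -2
OVER    -> 6 -2 6
ADD     -> 6 4
ADD     -> 10
DUP     -> 10 10
POP     -> 10
LOAD 2  -> 10 -2
PUSH -5 -> 10 -2 -5
POP     -> 10 -2
MUL     -> -20
PUSH -6 -> -20 -6
DUP     -> -20 -6 -6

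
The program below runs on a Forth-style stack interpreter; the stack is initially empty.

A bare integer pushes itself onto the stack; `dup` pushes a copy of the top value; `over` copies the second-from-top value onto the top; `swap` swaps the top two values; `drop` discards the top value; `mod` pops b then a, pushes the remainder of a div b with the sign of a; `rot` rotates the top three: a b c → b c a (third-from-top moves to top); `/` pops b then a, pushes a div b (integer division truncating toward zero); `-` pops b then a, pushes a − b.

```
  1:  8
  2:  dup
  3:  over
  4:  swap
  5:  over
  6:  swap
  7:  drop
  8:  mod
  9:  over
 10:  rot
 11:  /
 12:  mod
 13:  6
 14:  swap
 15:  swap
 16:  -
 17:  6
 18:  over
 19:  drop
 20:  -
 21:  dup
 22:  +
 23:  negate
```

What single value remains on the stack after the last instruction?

24

8      → 8
dup    → 8 8
over   → 8 8 8
swap   → 8 8 8
over   → 8 8 8 8
swap   → 8 8 8 8
drop   → 8 8 8
mod    → 8 0
over   → 8 0 8
rot    → 0 8 8
/      → 0 1
mod    → 0
6      → 0 6
swap   → 6 0
swap   → 0 6
-      → -6
6      → -6 6
over   → -6 6 -6
drop   → -6 6
-      → -12
dup    → -12 -12
+      → -24
negate → 24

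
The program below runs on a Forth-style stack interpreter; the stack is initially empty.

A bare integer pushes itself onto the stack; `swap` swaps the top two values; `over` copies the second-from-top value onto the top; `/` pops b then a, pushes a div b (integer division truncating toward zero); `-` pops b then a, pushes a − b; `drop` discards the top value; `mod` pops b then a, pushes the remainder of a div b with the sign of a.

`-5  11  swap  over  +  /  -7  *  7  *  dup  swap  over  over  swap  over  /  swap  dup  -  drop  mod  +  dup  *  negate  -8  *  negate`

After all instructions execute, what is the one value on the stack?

-5     -> [-5]
11     -> [-5, 11]
swap   -> [11, -5]
over   -> [11, -5, 11]
+      -> [11, 6]
/      -> [1]
-7     -> [1, -7]
*      -> [-7]
7      -> [-7, 7]
*      -> [-49]
dup    -> [-49, -49]
swap   -> [-49, -49]
over   -> [-49, -49, -49]
over   -> [-49, -49, -49, -49]
swap   -> [-49, -49, -49, -49]
over   -> [-49, -49, -49, -49, -49]
/      -> [-49, -49, -49, 1]
swap   -> [-49, -49, 1, -49]
dup    -> [-49, -49, 1, -49, -49]
-      -> [-49, -49, 1, 0]
drop   -> [-49, -49, 1]
mod    -> [-49, 0]
+      -> [-49]
dup    -> [-49, -49]
*      -> [2401]
negate -> [-2401]
-8     -> [-2401, -8]
*      -> [19208]
negate -> [-19208]

-19208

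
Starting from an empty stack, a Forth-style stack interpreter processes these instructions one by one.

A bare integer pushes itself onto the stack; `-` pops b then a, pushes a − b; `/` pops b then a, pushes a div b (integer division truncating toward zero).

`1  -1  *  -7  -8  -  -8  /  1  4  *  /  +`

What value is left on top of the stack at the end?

1  -> 1
-1 -> 1 -1
*  -> -1
-7 -> -1 -7
-8 -> -1 -7 -8
-  -> -1 1
-8 -> -1 1 -8
/  -> -1 0
1  -> -1 0 1
4  -> -1 0 1 4
*  -> -1 0 4
/  -> -1 0
+  -> -1

-1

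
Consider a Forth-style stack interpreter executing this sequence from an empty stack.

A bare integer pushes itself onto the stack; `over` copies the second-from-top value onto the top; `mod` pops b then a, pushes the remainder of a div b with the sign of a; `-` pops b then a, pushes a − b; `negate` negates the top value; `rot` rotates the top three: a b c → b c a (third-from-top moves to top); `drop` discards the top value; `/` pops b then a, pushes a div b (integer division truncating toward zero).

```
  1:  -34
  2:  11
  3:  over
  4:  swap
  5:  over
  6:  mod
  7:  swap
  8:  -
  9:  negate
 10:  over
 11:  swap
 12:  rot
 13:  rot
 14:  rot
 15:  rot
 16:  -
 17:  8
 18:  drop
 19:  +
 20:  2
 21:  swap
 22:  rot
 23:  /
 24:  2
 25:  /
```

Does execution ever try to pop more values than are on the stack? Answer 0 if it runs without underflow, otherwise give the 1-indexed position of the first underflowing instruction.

-34     -34
11      -34 11
over    -34 11 -34
swap    -34 -34 11
over    -34 -34 11 -34
mod     -34 -34 11
swap    -34 11 -34
-       -34 45
negate  -34 -45
over    -34 -45 -34
swap    -34 -34 -45
rot     -34 -45 -34
rot     -45 -34 -34
rot     -34 -34 -45
rot     -34 -45 -34
-       -34 -11
8       -34 -11 8
drop    -34 -11
+       -45
2       -45 2
swap    2 -45
rot  — needs 3 operands, stack has 2 → underflow

22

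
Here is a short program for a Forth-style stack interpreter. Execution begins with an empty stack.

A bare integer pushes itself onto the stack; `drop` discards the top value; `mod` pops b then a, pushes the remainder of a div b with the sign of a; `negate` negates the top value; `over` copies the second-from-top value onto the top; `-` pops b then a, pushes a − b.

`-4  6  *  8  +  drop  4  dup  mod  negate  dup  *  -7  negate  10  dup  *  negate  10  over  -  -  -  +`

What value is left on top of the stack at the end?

-4     : -4
6      : -4 6
*      : -24
8      : -24 8
+      : -16
drop   : (empty)
4      : 4
dup    : 4 4
mod    : 0
negate : 0
dup    : 0 0
*      : 0
-7     : 0 -7
negate : 0 7
10     : 0 7 10
dup    : 0 7 10 10
*      : 0 7 100
negate : 0 7 -100
10     : 0 7 -100 10
over   : 0 7 -100 10 -100
-      : 0 7 -100 110
-      : 0 7 -210
-      : 0 217
+      : 217

217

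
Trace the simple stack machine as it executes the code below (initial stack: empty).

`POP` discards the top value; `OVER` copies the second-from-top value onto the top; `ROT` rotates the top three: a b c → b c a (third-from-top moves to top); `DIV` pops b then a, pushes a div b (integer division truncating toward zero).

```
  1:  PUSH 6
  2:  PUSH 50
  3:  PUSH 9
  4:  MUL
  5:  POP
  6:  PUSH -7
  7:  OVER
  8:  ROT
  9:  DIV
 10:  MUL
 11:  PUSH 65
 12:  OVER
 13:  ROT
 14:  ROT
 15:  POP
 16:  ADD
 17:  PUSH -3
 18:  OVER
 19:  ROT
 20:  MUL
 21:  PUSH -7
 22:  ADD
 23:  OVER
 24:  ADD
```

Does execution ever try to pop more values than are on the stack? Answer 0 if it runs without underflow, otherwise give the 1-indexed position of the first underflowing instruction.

0

PUSH 6   6
PUSH 50  6 50
PUSH 9   6 50 9
MUL      6 450
POP      6
PUSH -7  6 -7
OVER     6 -7 6
ROT      -7 6 6
DIV      -7 1
MUL      -7
PUSH 65  -7 65
OVER     -7 65 -7
ROT      65 -7 -7
ROT      -7 -7 65
POP      -7 -7
ADD      -14
PUSH -3  -14 -3
OVER     -14 -3 -14
ROT      -3 -14 -14
MUL      -3 196
PUSH -7  -3 196 -7
ADD      -3 189
OVER     -3 189 -3
ADD      -3 186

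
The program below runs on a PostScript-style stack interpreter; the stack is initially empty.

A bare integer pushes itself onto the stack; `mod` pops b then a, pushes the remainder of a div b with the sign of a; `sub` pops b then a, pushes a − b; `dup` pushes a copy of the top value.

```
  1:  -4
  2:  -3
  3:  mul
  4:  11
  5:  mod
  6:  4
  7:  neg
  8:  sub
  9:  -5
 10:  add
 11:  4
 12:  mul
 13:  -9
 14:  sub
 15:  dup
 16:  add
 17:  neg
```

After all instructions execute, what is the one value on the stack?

-4  : -4
-3  : -4 -3
mul : 12
11  : 12 11
mod : 1
4   : 1 4
neg : 1 -4
sub : 5
-5  : 5 -5
add : 0
4   : 0 4
mul : 0
-9  : 0 -9
sub : 9
dup : 9 9
add : 18
neg : -18

-18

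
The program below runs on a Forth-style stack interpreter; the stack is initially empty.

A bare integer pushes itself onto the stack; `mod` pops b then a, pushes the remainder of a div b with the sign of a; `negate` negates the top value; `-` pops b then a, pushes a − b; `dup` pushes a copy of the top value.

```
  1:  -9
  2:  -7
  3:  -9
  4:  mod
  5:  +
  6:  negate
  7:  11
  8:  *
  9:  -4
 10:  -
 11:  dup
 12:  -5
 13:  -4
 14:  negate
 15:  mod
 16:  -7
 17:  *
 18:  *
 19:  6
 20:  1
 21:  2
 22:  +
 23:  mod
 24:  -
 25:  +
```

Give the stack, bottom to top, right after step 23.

[180, 1260, 0]

-9     -> -9
-7     -> -9 -7
-9     -> -9 -7 -9
mod    -> -9 -7
+      -> -16
negate -> 16
11     -> 16 11
*      -> 176
-4     -> 176 -4
-      -> 180
dup    -> 180 180
-5     -> 180 180 -5
-4     -> 180 180 -5 -4
negate -> 180 180 -5 4
mod    -> 180 180 -1
-7     -> 180 180 -1 -7
*      -> 180 180 7
*      -> 180 1260
6      -> 180 1260 6
1      -> 180 1260 6 1
2      -> 180 1260 6 1 2
+      -> 180 1260 6 3
mod    -> 180 1260 0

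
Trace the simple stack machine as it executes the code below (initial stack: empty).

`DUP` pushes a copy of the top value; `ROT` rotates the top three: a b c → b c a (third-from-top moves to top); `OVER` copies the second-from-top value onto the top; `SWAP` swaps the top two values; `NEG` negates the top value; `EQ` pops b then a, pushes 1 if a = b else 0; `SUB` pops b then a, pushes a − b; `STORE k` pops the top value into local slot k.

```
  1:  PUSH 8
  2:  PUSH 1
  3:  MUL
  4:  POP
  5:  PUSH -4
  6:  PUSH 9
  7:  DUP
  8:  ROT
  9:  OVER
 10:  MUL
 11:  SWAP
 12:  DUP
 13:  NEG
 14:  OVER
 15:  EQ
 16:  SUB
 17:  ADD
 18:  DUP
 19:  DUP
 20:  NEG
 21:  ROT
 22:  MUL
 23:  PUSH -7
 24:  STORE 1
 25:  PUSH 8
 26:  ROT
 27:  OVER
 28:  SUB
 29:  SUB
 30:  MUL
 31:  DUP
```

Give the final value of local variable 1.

PUSH 8  : 8
PUSH 1  : 8 1
MUL     : 8
POP     : (empty)
PUSH -4 : -4
PUSH 9  : -4 9
DUP     : -4 9 9
ROT     : 9 9 -4
OVER    : 9 9 -4 9
MUL     : 9 9 -36
SWAP    : 9 -36 9
DUP     : 9 -36 9 9
NEG     : 9 -36 9 -9
OVER    : 9 -36 9 -9 9
EQ      : 9 -36 9 0
SUB     : 9 -36 9
ADD     : 9 -27
DUP     : 9 -27 -27
DUP     : 9 -27 -27 -27
NEG     : 9 -27 -27 27
ROT     : 9 -27 27 -27
MUL     : 9 -27 -729
PUSH -7 : 9 -27 -729 -7
STORE 1 : 9 -27 -729
PUSH 8  : 9 -27 -729 8
ROT     : 9 -729 8 -27
OVER    : 9 -729 8 -27 8
SUB     : 9 -729 8 -35
SUB     : 9 -729 43
MUL     : 9 -31347
DUP     : 9 -31347 -31347

-7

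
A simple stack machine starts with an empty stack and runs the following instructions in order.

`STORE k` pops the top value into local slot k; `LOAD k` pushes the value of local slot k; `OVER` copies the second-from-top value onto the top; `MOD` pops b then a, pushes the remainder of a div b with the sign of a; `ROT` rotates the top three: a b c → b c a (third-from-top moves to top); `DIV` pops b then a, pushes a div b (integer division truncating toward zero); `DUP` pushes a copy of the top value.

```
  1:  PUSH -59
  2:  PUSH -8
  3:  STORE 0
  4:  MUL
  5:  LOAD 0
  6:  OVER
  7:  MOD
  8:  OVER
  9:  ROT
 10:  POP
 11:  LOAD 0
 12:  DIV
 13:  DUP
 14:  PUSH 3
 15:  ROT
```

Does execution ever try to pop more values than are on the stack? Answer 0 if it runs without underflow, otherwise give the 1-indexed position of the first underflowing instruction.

PUSH -59  -59
PUSH -8   -59 -8
STORE 0   -59
MUL  — needs 2 operands, stack has 1 → underflow

4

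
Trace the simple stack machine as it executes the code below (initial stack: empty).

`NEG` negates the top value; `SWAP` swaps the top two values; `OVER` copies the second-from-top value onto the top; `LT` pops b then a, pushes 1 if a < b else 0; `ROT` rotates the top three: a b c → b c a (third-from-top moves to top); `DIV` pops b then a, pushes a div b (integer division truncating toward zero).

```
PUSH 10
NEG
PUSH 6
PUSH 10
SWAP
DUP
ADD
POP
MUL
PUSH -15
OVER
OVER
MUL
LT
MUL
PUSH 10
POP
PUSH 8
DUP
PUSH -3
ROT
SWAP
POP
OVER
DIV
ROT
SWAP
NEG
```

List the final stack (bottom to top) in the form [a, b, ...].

PUSH 10  : 10
NEG      : -10
PUSH 6   : -10 6
PUSH 10  : -10 6 10
SWAP     : -10 10 6
DUP      : -10 10 6 6
ADD      : -10 10 12
POP      : -10 10
MUL      : -100
PUSH -15 : -100 -15
OVER     : -100 -15 -100
OVER     : -100 -15 -100 -15
MUL      : -100 -15 1500
LT       : -100 1
MUL      : -100
PUSH 10  : -100 10
POP      : -100
PUSH 8   : -100 8
DUP      : -100 8 8
PUSH -3  : -100 8 8 -3
ROT      : -100 8 -3 8
SWAP     : -100 8 8 -3
POP      : -100 8 8
OVER     : -100 8 8 8
DIV      : -100 8 1
ROT      : 8 1 -100
SWAP     : 8 -100 1
NEG      : 8 -100 -1

[8, -100, -1]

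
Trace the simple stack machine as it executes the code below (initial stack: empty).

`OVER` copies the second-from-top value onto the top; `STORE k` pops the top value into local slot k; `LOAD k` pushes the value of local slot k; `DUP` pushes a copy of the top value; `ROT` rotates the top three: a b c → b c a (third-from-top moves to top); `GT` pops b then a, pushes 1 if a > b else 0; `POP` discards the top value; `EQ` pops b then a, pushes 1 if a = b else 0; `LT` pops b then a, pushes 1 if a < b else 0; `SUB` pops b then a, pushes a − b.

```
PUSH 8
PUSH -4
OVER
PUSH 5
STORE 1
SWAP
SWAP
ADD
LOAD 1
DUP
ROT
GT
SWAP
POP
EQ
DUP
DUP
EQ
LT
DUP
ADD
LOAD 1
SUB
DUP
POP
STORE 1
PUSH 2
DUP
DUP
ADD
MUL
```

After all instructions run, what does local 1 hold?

PUSH 8  → 8
PUSH -4 → 8 -4
OVER    → 8 -4 8
PUSH 5  → 8 -4 8 5
STORE 1 → 8 -4 8
SWAP    → 8 8 -4
SWAP    → 8 -4 8
ADD     → 8 4
LOAD 1  → 8 4 5
DUP     → 8 4 5 5
ROT     → 8 5 5 4
GT      → 8 5 1
SWAP    → 8 1 5
POP     → 8 1
EQ      → 0
DUP     → 0 0
DUP     → 0 0 0
EQ      → 0 1
LT      → 1
DUP     → 1 1
ADD     → 2
LOAD 1  → 2 5
SUB     → -3
DUP     → -3 -3
POP     → -3
STORE 1 → (empty)
PUSH 2  → 2
DUP     → 2 2
DUP     → 2 2 2
ADD     → 2 4
MUL     → 8

-3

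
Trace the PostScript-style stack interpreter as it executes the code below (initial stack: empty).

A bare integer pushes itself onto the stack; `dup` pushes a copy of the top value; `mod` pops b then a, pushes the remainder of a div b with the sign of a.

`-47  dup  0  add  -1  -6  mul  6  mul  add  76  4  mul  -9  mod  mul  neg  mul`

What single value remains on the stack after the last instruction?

-3619

-47 → -47
dup → -47 -47
0   → -47 -47 0
add → -47 -47
-1  → -47 -47 -1
-6  → -47 -47 -1 -6
mul → -47 -47 6
6   → -47 -47 6 6
mul → -47 -47 36
add → -47 -11
76  → -47 -11 76
4   → -47 -11 76 4
mul → -47 -11 304
-9  → -47 -11 304 -9
mod → -47 -11 7
mul → -47 -77
neg → -47 77
mul → -3619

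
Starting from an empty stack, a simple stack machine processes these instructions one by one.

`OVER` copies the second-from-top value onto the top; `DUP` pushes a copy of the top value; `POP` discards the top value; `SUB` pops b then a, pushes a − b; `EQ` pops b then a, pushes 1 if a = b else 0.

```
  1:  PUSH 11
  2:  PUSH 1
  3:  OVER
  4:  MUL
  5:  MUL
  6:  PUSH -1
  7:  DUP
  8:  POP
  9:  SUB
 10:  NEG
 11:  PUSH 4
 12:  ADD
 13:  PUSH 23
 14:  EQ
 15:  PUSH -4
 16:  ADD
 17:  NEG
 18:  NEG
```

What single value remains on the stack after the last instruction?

PUSH 11 : 11
PUSH 1  : 11 1
OVER    : 11 1 11
MUL     : 11 11
MUL     : 121
PUSH -1 : 121 -1
DUP     : 121 -1 -1
POP     : 121 -1
SUB     : 122
NEG     : -122
PUSH 4  : -122 4
ADD     : -118
PUSH 23 : -118 23
EQ      : 0
PUSH -4 : 0 -4
ADD     : -4
NEG     : 4
NEG     : -4

-4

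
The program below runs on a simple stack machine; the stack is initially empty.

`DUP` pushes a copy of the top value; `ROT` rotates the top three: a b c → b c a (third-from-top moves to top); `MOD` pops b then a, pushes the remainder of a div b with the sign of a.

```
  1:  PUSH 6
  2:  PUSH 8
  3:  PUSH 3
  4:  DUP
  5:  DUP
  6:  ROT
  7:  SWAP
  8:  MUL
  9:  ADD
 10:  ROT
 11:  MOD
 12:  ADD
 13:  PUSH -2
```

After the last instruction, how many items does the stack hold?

PUSH 6  : 6
PUSH 8  : 6 8
PUSH 3  : 6 8 3
DUP     : 6 8 3 3
DUP     : 6 8 3 3 3
ROT     : 6 8 3 3 3
SWAP    : 6 8 3 3 3
MUL     : 6 8 3 9
ADD     : 6 8 12
ROT     : 8 12 6
MOD     : 8 0
ADD     : 8
PUSH -2 : 8 -2

2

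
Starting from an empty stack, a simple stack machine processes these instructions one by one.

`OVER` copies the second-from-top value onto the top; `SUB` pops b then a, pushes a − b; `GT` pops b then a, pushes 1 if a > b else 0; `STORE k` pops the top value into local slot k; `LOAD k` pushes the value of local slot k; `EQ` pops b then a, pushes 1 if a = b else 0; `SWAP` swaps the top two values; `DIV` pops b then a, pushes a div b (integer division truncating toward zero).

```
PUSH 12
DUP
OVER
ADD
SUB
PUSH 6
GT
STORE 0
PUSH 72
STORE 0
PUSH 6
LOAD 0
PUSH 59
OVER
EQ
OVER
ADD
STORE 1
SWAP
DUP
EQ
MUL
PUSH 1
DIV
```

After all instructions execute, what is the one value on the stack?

72

PUSH 12 -> [12]
DUP     -> [12, 12]
OVER    -> [12, 12, 12]
ADD     -> [12, 24]
SUB     -> [-12]
PUSH 6  -> [-12, 6]
GT      -> [0]
STORE 0 -> []
PUSH 72 -> [72]
STORE 0 -> []
PUSH 6  -> [6]
LOAD 0  -> [6, 72]
PUSH 59 -> [6, 72, 59]
OVER    -> [6, 72, 59, 72]
EQ      -> [6, 72, 0]
OVER    -> [6, 72, 0, 72]
ADD     -> [6, 72, 72]
STORE 1 -> [6, 72]
SWAP    -> [72, 6]
DUP     -> [72, 6, 6]
EQ      -> [72, 1]
MUL     -> [72]
PUSH 1  -> [72, 1]
DIV     -> [72]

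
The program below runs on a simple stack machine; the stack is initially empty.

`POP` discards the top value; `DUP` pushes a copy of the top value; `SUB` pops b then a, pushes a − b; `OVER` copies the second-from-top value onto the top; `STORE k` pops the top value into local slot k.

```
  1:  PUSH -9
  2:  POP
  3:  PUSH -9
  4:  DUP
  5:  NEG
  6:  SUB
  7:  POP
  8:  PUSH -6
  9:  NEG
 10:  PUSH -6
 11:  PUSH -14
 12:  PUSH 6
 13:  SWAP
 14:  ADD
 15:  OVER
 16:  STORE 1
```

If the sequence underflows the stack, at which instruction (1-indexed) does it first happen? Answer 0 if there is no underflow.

PUSH -9  → [-9]
POP      → []
PUSH -9  → [-9]
DUP      → [-9, -9]
NEG      → [-9, 9]
SUB      → [-18]
POP      → []
PUSH -6  → [-6]
NEG      → [6]
PUSH -6  → [6, -6]
PUSH -14 → [6, -6, -14]
PUSH 6   → [6, -6, -14, 6]
SWAP     → [6, -6, 6, -14]
ADD      → [6, -6, -8]
OVER     → [6, -6, -8, -6]
STORE 1  → [6, -6, -8]

0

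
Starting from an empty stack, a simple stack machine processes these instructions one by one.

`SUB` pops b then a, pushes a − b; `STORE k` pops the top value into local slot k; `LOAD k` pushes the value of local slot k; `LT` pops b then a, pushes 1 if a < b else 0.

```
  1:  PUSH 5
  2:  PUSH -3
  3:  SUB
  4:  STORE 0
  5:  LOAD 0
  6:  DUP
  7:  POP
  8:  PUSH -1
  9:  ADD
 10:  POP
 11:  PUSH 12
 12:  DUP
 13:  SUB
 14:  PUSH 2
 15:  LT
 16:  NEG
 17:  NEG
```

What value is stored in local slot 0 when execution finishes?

PUSH 5  → [5]
PUSH -3 → [5, -3]
SUB     → [8]
STORE 0 → []
LOAD 0  → [8]
DUP     → [8, 8]
POP     → [8]
PUSH -1 → [8, -1]
ADD     → [7]
POP     → []
PUSH 12 → [12]
DUP     → [12, 12]
SUB     → [0]
PUSH 2  → [0, 2]
LT      → [1]
NEG     → [-1]
NEG     → [1]

8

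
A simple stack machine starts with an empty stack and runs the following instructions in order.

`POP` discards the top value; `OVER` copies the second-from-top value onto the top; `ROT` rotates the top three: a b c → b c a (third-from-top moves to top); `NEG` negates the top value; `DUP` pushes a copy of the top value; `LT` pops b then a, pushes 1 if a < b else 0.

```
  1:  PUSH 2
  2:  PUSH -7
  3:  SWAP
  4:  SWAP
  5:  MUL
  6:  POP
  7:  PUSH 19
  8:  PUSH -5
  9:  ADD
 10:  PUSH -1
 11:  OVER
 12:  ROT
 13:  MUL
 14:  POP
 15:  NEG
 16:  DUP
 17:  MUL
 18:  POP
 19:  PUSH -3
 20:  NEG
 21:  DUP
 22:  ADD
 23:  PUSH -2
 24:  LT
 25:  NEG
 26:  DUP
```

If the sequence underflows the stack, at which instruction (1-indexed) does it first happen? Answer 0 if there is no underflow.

PUSH 2   2
PUSH -7  2 -7
SWAP     -7 2
SWAP     2 -7
MUL      -14
POP      (empty)
PUSH 19  19
PUSH -5  19 -5
ADD      14
PUSH -1  14 -1
OVER     14 -1 14
ROT      -1 14 14
MUL      -1 196
POP      -1
NEG      1
DUP      1 1
MUL      1
POP      (empty)
PUSH -3  -3
NEG      3
DUP      3 3
ADD      6
PUSH -2  6 -2
LT       0
NEG      0
DUP      0 0

0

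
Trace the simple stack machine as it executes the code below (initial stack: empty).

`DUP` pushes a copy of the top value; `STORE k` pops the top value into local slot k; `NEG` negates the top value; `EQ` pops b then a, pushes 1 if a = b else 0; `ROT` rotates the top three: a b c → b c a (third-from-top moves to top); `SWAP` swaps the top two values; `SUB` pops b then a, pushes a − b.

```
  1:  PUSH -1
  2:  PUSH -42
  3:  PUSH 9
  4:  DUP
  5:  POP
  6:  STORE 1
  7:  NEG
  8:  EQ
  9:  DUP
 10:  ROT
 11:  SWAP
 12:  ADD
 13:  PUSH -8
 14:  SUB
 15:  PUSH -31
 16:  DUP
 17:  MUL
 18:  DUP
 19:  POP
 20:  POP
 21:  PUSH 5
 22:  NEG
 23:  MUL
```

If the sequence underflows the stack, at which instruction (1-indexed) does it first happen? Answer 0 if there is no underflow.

PUSH -1  -> [-1]
PUSH -42 -> [-1, -42]
PUSH 9   -> [-1, -42, 9]
DUP      -> [-1, -42, 9, 9]
POP      -> [-1, -42, 9]
STORE 1  -> [-1, -42]
NEG      -> [-1, 42]
EQ       -> [0]
DUP      -> [0, 0]
ROT  — needs 3 operands, stack has 2 → underflow

10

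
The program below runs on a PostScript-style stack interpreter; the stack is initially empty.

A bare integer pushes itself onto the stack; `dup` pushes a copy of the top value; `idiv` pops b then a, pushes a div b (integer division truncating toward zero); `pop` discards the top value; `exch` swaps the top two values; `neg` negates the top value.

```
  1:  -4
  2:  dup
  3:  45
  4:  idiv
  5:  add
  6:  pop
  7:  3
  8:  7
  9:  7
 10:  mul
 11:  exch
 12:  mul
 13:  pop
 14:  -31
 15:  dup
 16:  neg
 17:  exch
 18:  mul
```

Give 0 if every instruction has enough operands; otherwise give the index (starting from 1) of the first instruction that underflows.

0

-4    -4
dup   -4 -4
45    -4 -4 45
idiv  -4 0
add   -4
pop   (empty)
3     3
7     3 7
7     3 7 7
mul   3 49
exch  49 3
mul   147
pop   (empty)
-31   -31
dup   -31 -31
neg   -31 31
exch  31 -31
mul   -961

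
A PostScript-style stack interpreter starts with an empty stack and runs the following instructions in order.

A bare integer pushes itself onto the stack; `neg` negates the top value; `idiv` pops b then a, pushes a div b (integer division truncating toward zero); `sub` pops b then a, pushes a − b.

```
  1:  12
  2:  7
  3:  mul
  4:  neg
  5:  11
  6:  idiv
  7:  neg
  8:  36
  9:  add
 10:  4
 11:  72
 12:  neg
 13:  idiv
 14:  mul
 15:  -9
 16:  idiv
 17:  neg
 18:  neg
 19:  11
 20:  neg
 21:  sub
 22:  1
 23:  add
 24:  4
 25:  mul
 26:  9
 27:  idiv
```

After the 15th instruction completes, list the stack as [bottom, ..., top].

[0, -9]

12   → [12]
7    → [12, 7]
mul  → [84]
neg  → [-84]
11   → [-84, 11]
idiv → [-7]
neg  → [7]
36   → [7, 36]
add  → [43]
4    → [43, 4]
72   → [43, 4, 72]
neg  → [43, 4, -72]
idiv → [43, 0]
mul  → [0]
-9   → [0, -9]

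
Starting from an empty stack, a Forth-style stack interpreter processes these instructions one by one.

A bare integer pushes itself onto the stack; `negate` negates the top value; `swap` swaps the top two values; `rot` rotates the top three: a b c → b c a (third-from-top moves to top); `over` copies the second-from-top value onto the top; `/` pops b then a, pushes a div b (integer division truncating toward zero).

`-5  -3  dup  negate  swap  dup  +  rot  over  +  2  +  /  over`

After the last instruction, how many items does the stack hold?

3

-5     : -5
-3     : -5 -3
dup    : -5 -3 -3
negate : -5 -3 3
swap   : -5 3 -3
dup    : -5 3 -3 -3
+      : -5 3 -6
rot    : 3 -6 -5
over   : 3 -6 -5 -6
+      : 3 -6 -11
2      : 3 -6 -11 2
+      : 3 -6 -9
/      : 3 0
over   : 3 0 3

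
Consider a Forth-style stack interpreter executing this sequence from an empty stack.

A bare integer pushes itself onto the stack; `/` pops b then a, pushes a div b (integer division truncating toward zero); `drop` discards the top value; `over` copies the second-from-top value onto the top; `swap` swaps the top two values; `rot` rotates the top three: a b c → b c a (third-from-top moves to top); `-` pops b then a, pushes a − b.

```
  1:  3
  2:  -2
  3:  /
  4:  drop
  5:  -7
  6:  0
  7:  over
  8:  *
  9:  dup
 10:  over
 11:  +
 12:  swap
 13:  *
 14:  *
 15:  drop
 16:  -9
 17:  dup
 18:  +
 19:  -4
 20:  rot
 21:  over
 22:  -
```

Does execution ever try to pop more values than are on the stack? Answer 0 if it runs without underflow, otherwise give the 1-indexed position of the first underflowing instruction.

20

3    -> 3
-2   -> 3 -2
/    -> -1
drop -> (empty)
-7   -> -7
0    -> -7 0
over -> -7 0 -7
*    -> -7 0
dup  -> -7 0 0
over -> -7 0 0 0
+    -> -7 0 0
swap -> -7 0 0
*    -> -7 0
*    -> 0
drop -> (empty)
-9   -> -9
dup  -> -9 -9
+    -> -18
-4   -> -18 -4
rot  — needs 3 operands, stack has 2 → underflow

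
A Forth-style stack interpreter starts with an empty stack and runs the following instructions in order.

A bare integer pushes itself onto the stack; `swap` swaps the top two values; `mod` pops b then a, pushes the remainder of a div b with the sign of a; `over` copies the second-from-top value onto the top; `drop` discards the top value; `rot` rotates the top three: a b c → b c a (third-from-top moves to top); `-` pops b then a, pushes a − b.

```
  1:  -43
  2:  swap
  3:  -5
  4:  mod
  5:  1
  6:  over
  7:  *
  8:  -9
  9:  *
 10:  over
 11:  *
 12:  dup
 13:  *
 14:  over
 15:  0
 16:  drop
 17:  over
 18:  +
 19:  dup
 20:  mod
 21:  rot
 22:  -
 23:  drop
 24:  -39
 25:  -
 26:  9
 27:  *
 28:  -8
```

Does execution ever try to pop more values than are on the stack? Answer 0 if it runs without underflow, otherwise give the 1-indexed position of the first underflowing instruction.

-43 → [-43]
swap  — needs 2 operands, stack has 1 → underflow

2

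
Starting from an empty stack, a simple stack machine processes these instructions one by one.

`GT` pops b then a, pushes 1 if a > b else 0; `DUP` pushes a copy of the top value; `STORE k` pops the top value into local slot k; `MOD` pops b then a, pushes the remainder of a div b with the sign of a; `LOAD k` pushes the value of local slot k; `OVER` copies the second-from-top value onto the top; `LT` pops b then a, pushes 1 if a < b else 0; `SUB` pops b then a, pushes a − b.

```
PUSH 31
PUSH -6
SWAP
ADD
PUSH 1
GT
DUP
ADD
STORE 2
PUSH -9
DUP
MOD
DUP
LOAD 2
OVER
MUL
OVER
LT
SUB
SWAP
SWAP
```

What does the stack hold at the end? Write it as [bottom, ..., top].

[0, 0]

PUSH 31 -> [31]
PUSH -6 -> [31, -6]
SWAP    -> [-6, 31]
ADD     -> [25]
PUSH 1  -> [25, 1]
GT      -> [1]
DUP     -> [1, 1]
ADD     -> [2]
STORE 2 -> []
PUSH -9 -> [-9]
DUP     -> [-9, -9]
MOD     -> [0]
DUP     -> [0, 0]
LOAD 2  -> [0, 0, 2]
OVER    -> [0, 0, 2, 0]
MUL     -> [0, 0, 0]
OVER    -> [0, 0, 0, 0]
LT      -> [0, 0, 0]
SUB     -> [0, 0]
SWAP    -> [0, 0]
SWAP    -> [0, 0]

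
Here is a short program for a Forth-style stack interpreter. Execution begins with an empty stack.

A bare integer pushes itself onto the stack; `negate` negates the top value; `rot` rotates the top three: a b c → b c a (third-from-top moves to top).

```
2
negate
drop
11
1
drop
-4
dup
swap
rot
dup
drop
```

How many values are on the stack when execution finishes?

3

2      → [2]
negate → [-2]
drop   → []
11     → [11]
1      → [11, 1]
drop   → [11]
-4     → [11, -4]
dup    → [11, -4, -4]
swap   → [11, -4, -4]
rot    → [-4, -4, 11]
dup    → [-4, -4, 11, 11]
drop   → [-4, -4, 11]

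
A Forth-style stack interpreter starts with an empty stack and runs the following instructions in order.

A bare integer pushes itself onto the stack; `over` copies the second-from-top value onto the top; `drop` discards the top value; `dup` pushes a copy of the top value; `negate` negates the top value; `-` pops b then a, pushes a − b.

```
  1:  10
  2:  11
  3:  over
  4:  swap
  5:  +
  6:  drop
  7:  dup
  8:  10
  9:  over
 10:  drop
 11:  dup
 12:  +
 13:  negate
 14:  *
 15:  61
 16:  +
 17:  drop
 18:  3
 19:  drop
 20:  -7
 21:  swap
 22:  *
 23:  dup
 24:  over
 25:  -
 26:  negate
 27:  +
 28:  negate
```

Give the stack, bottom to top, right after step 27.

[-70]

10      [10]
11      [10, 11]
over    [10, 11, 10]
swap    [10, 10, 11]
+       [10, 21]
drop    [10]
dup     [10, 10]
10      [10, 10, 10]
over    [10, 10, 10, 10]
drop    [10, 10, 10]
dup     [10, 10, 10, 10]
+       [10, 10, 20]
negate  [10, 10, -20]
*       [10, -200]
61      [10, -200, 61]
+       [10, -139]
drop    [10]
3       [10, 3]
drop    [10]
-7      [10, -7]
swap    [-7, 10]
*       [-70]
dup     [-70, -70]
over    [-70, -70, -70]
-       [-70, 0]
negate  [-70, 0]
+       [-70]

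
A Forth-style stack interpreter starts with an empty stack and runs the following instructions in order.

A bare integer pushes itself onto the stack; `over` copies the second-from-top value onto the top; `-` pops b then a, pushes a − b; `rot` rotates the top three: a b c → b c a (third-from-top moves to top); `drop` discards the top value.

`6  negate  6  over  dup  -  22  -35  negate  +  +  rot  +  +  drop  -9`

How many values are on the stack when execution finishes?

1

6      -> 6
negate -> -6
6      -> -6 6
over   -> -6 6 -6
dup    -> -6 6 -6 -6
-      -> -6 6 0
22     -> -6 6 0 22
-35    -> -6 6 0 22 -35
negate -> -6 6 0 22 35
+      -> -6 6 0 57
+      -> -6 6 57
rot    -> 6 57 -6
+      -> 6 51
+      -> 57
drop   -> (empty)
-9     -> -9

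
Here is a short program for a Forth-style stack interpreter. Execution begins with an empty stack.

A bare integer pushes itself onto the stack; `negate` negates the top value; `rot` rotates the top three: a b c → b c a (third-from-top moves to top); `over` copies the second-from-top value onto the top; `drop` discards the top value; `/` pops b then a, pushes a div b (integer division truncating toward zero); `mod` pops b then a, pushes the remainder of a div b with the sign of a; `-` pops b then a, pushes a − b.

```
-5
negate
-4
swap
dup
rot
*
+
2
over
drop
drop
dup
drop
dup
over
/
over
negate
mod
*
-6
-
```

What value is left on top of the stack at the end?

-9

-5      -5
negate  5
-4      5 -4
swap    -4 5
dup     -4 5 5
rot     5 5 -4
*       5 -20
+       -15
2       -15 2
over    -15 2 -15
drop    -15 2
drop    -15
dup     -15 -15
drop    -15
dup     -15 -15
over    -15 -15 -15
/       -15 1
over    -15 1 -15
negate  -15 1 15
mod     -15 1
*       -15
-6      -15 -6
-       -9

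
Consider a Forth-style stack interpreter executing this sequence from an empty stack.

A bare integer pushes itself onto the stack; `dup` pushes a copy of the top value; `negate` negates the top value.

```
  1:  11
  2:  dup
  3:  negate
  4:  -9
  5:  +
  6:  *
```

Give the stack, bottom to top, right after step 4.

11     : [11]
dup    : [11, 11]
negate : [11, -11]
-9     : [11, -11, -9]

[11, -11, -9]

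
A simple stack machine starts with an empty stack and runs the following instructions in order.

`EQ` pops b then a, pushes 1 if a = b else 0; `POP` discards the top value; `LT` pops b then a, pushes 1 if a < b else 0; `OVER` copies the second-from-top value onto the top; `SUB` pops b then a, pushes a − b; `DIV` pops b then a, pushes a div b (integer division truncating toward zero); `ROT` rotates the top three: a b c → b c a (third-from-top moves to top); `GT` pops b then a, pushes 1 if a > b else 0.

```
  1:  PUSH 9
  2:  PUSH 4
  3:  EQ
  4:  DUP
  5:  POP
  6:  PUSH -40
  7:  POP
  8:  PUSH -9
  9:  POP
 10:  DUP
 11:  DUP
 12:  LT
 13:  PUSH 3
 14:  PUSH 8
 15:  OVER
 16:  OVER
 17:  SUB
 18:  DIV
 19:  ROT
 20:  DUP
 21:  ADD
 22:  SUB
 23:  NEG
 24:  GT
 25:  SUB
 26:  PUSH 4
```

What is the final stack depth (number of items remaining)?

2

PUSH 9   -> 9
PUSH 4   -> 9 4
EQ       -> 0
DUP      -> 0 0
POP      -> 0
PUSH -40 -> 0 -40
POP      -> 0
PUSH -9  -> 0 -9
POP      -> 0
DUP      -> 0 0
DUP      -> 0 0 0
LT       -> 0 0
PUSH 3   -> 0 0 3
PUSH 8   -> 0 0 3 8
OVER     -> 0 0 3 8 3
OVER     -> 0 0 3 8 3 8
SUB      -> 0 0 3 8 -5
DIV      -> 0 0 3 -1
ROT      -> 0 3 -1 0
DUP      -> 0 3 -1 0 0
ADD      -> 0 3 -1 0
SUB      -> 0 3 -1
NEG      -> 0 3 1
GT       -> 0 1
SUB      -> -1
PUSH 4   -> -1 4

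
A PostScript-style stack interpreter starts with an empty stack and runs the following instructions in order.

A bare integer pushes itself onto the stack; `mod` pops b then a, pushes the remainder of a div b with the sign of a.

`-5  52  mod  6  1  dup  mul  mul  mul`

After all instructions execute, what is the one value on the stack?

-30

-5  -> [-5]
52  -> [-5, 52]
mod -> [-5]
6   -> [-5, 6]
1   -> [-5, 6, 1]
dup -> [-5, 6, 1, 1]
mul -> [-5, 6, 1]
mul -> [-5, 6]
mul -> [-30]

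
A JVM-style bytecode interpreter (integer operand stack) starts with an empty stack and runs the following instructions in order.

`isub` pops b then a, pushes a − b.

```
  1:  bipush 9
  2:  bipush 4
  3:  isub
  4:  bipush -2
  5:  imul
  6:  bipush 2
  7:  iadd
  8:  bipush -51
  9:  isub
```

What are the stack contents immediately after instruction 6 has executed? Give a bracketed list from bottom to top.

bipush 9  : [9]
bipush 4  : [9, 4]
isub      : [5]
bipush -2 : [5, -2]
imul      : [-10]
bipush 2  : [-10, 2]

[-10, 2]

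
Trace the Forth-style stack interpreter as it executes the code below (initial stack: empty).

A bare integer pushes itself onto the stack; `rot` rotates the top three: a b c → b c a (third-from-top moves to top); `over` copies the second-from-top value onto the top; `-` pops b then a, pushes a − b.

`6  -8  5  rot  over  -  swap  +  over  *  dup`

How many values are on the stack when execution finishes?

3

6    -> 6
-8   -> 6 -8
5    -> 6 -8 5
rot  -> -8 5 6
over -> -8 5 6 5
-    -> -8 5 1
swap -> -8 1 5
+    -> -8 6
over -> -8 6 -8
*    -> -8 -48
dup  -> -8 -48 -48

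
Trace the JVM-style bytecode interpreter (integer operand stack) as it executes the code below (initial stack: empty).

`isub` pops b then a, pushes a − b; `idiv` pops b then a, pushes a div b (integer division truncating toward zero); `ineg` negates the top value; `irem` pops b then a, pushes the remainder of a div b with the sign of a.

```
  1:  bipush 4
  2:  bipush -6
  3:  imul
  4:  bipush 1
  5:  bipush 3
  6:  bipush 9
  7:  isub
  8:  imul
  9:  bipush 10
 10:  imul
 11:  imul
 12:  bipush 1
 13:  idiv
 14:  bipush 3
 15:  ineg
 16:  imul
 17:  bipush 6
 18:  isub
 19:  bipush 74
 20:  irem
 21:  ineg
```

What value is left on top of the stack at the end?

bipush 4  → 4
bipush -6 → 4 -6
imul      → -24
bipush 1  → -24 1
bipush 3  → -24 1 3
bipush 9  → -24 1 3 9
isub      → -24 1 -6
imul      → -24 -6
bipush 10 → -24 -6 10
imul      → -24 -60
imul      → 1440
bipush 1  → 1440 1
idiv      → 1440
bipush 3  → 1440 3
ineg      → 1440 -3
imul      → -4320
bipush 6  → -4320 6
isub      → -4326
bipush 74 → -4326 74
irem      → -34
ineg      → 34

34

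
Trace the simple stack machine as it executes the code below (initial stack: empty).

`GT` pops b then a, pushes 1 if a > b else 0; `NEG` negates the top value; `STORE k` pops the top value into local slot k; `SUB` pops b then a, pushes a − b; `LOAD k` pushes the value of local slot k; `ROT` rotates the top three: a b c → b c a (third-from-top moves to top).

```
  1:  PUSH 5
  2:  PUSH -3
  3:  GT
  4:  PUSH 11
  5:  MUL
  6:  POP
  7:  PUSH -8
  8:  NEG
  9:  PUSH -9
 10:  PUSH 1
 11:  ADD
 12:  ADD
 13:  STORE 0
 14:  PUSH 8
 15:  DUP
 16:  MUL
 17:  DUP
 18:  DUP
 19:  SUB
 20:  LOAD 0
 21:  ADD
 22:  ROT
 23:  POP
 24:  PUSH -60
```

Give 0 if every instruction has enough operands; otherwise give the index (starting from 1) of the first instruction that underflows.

22

PUSH 5  : 5
PUSH -3 : 5 -3
GT      : 1
PUSH 11 : 1 11
MUL     : 11
POP     : (empty)
PUSH -8 : -8
NEG     : 8
PUSH -9 : 8 -9
PUSH 1  : 8 -9 1
ADD     : 8 -8
ADD     : 0
STORE 0 : (empty)
PUSH 8  : 8
DUP     : 8 8
MUL     : 64
DUP     : 64 64
DUP     : 64 64 64
SUB     : 64 0
LOAD 0  : 64 0 0
ADD     : 64 0
ROT  — needs 3 operands, stack has 2 → underflow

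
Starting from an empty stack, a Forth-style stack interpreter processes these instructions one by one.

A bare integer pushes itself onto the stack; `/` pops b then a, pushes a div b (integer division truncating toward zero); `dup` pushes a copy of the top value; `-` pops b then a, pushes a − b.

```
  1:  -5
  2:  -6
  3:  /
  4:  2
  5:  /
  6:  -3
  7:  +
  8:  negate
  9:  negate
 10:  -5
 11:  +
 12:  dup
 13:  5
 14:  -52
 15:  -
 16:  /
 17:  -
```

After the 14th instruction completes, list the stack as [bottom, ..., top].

[-8, -8, 5, -52]

-5     : [-5]
-6     : [-5, -6]
/      : [0]
2      : [0, 2]
/      : [0]
-3     : [0, -3]
+      : [-3]
negate : [3]
negate : [-3]
-5     : [-3, -5]
+      : [-8]
dup    : [-8, -8]
5      : [-8, -8, 5]
-52    : [-8, -8, 5, -52]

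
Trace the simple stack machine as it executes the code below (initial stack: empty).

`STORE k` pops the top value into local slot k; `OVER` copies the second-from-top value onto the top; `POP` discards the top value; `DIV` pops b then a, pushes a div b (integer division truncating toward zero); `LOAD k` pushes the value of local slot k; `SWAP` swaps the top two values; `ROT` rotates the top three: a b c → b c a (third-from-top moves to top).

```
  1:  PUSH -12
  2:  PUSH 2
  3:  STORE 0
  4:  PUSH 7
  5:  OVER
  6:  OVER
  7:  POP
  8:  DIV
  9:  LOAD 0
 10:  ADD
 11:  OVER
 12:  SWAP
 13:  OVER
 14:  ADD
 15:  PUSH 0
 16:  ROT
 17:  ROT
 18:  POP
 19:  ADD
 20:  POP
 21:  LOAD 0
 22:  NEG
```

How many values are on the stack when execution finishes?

PUSH -12 : -12
PUSH 2   : -12 2
STORE 0  : -12
PUSH 7   : -12 7
OVER     : -12 7 -12
OVER     : -12 7 -12 7
POP      : -12 7 -12
DIV      : -12 0
LOAD 0   : -12 0 2
ADD      : -12 2
OVER     : -12 2 -12
SWAP     : -12 -12 2
OVER     : -12 -12 2 -12
ADD      : -12 -12 -10
PUSH 0   : -12 -12 -10 0
ROT      : -12 -10 0 -12
ROT      : -12 0 -12 -10
POP      : -12 0 -12
ADD      : -12 -12
POP      : -12
LOAD 0   : -12 2
NEG      : -12 -2

2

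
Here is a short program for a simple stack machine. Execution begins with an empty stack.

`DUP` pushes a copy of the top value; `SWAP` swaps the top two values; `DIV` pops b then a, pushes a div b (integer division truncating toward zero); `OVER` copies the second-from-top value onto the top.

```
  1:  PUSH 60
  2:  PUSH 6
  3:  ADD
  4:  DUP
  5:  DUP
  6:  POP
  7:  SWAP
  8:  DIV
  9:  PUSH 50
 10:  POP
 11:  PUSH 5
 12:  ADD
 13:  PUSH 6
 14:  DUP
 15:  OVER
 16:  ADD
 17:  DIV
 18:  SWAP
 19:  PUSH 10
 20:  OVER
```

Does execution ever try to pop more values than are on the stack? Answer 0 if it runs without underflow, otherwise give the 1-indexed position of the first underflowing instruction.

PUSH 60  [60]
PUSH 6   [60, 6]
ADD      [66]
DUP      [66, 66]
DUP      [66, 66, 66]
POP      [66, 66]
SWAP     [66, 66]
DIV      [1]
PUSH 50  [1, 50]
POP      [1]
PUSH 5   [1, 5]
ADD      [6]
PUSH 6   [6, 6]
DUP      [6, 6, 6]
OVER     [6, 6, 6, 6]
ADD      [6, 6, 12]
DIV      [6, 0]
SWAP     [0, 6]
PUSH 10  [0, 6, 10]
OVER     [0, 6, 10, 6]

0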